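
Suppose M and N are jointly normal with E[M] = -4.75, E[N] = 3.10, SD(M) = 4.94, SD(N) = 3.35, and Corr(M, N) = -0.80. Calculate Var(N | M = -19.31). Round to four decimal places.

The conditional variance in a bivariate normal is σ_N²(1 − ρ²), independent of x.
Var(N | M=-19.31) = (3.35)²·(1 − (-0.80)²) = 11.2225·0.36 = 4.0401.

4.0401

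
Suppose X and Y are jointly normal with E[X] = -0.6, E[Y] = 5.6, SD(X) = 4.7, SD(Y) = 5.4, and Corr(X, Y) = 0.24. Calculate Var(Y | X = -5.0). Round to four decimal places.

27.4804

The conditional variance in a bivariate normal is σ_Y²(1 − ρ²), independent of x.
Var(Y | X=-5.0) = (5.4)²·(1 − (0.24)²) = 29.16·0.9424 = 27.4804.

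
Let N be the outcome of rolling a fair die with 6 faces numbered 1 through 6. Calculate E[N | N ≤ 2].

3/2

Given N ≤ 2, N is equally likely to be any of {1, 2}.
E[N | N ≤ 2] = (1 + 2) / 2 = 3/2.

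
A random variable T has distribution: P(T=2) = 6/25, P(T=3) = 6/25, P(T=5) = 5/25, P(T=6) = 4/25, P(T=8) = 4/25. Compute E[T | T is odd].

P(T is odd) = 11/25.
Σ over the event: 3·6/25 + 5·1/5 = 43/25.
E[T | T is odd] = (43/25) / (11/25) = 43/11.

43/11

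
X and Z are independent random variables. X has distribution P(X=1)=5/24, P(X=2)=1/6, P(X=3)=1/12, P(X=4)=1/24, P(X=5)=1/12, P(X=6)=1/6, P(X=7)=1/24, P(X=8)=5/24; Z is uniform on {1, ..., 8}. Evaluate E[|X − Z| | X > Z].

257/80

P(X > Z) = 5/12.
Summing |X−Z|·P(x,y) over outcomes with X > Z gives 257/192.
E[|X − Z| | X > Z] = (257/192) / (5/12) = 257/80.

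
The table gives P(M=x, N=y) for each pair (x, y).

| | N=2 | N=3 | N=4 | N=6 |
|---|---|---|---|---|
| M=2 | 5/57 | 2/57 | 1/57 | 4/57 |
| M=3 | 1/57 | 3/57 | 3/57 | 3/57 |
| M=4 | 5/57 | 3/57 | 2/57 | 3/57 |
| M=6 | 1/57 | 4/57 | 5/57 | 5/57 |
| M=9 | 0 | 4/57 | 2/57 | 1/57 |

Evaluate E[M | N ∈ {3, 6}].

153/32

P(N ∈ {3, 6}) = 32/57.
Summing M·P(M=x,N=y) over the conditioning event gives 51/19.
E[M | N ∈ {3, 6}] = (51/19) / (32/57) = 153/32.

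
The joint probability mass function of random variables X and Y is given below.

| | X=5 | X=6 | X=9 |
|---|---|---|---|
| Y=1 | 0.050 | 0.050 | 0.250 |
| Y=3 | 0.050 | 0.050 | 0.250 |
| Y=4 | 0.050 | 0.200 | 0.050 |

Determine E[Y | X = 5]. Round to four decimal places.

2.6667

P(X = 5) = 0.150.
Σ Y·P over the event = 1·(0.050) + 3·(0.050) + 4·(0.050) = 0.400.
E[Y | X = 5] = (0.400) / (0.150) = 2.6667.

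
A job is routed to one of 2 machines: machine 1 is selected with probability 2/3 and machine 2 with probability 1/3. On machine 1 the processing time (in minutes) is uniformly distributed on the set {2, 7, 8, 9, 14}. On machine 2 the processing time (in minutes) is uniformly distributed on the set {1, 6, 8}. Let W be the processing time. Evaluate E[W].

E[W | machine 1] = (2+7+8+9+14)/5 = 8.
E[W | machine 2] = (1+6+8)/3 = 5.
By the law of total expectation,
E[W] = (2/3)·(8) + (1/3)·(5) = 7.

7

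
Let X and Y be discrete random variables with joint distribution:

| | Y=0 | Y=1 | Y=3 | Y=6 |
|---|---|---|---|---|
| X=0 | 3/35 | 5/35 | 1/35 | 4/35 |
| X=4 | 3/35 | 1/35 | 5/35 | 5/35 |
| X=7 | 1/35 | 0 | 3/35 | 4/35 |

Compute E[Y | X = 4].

23/7

P(X = 4) = 2/5.
Summing Y·P(X=x,Y=y) over the conditioning event gives 46/35.
E[Y | X = 4] = (46/35) / (2/5) = 23/7.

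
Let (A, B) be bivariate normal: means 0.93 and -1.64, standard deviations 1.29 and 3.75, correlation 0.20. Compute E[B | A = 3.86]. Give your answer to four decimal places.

For a bivariate normal, E[B | A=x] = μ_B + ρ·(σ_B/σ_A)·(x − μ_A).
E[B | A=3.86] = -1.64 + (0.20)·(3.75/1.29)·(3.86 − (0.93)) = -1.64 + (0.5814)·(2.93) = 0.0635.

0.0635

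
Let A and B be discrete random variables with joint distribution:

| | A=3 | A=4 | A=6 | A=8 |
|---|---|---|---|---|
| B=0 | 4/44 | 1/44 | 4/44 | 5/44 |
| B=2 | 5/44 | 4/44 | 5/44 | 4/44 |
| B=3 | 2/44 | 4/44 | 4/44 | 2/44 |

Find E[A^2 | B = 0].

258/7

P(B = 0) = 7/22.
Summing A^2·P(A=x,B=y) over the conditioning event gives 129/11.
E[A^2 | B = 0] = (129/11) / (7/22) = 258/7.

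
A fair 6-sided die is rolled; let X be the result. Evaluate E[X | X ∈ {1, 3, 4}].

P(X ∈ {1, 3, 4}) = 1/2.
Σ over the event: 1·1/6 + 3·1/6 + 4·1/6 = 4/3.
E[X | X ∈ {1, 3, 4}] = (4/3) / (1/2) = 8/3.

8/3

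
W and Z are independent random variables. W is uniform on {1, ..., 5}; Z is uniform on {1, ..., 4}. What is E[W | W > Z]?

4

Outcomes with W > Z: (2,1), (3,1), (3,2), (4,1), (4,2), (4,3), (5,1), (5,2), (5,3), (5,4), each with probability 1/20.
E[W | W > Z] = (2 + 3 + 3 + 4 + 4 + 4 + 5 + 5 + 5 + 5) / 10 = 4.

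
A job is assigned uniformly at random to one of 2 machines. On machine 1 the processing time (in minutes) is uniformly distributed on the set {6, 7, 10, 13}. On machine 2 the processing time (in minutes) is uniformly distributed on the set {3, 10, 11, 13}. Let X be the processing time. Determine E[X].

E[X | machine 1] = (6+7+10+13)/4 = 9.
E[X | machine 2] = (3+10+11+13)/4 = 37/4.
By the law of total expectation,
E[X] = (1/2)·(9) + (1/2)·(37/4) = 73/8.

73/8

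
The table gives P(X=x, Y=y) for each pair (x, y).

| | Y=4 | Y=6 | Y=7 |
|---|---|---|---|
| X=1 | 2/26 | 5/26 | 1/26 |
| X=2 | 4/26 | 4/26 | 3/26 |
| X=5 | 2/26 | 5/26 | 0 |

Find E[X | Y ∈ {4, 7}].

9/4

P(Y ∈ {4, 7}) = 6/13.
Σ X·P over the event = 1·(2/26) + 1·(1/26) + 2·(4/26) + 2·(3/26) + 5·(2/26) = 27/26.
E[X | Y ∈ {4, 7}] = (27/26) / (6/13) = 9/4.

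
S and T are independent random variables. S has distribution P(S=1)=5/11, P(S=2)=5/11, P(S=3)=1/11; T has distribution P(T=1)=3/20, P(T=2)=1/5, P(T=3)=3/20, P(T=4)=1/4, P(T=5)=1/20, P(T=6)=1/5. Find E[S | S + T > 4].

P(S + T > 4) = 3/5.
Summing S·P(x,y) over outcomes with S + T > 4 gives 21/20.
E[S | S + T > 4] = (21/20) / (3/5) = 7/4.

7/4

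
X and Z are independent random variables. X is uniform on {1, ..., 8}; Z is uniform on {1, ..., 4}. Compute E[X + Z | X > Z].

P(X > Z) = 11/16.
Summing (X+Z)·P(x,y) over outcomes with X > Z gives 87/16.
E[X + Z | X > Z] = (87/16) / (11/16) = 87/11.

87/11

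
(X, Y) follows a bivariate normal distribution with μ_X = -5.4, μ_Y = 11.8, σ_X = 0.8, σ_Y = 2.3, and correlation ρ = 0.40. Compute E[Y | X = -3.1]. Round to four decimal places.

The regression of Y on X has slope ρ·σ_Y/σ_X and passes through (μ_X, μ_Y).
E[Y | X=-3.1] = 11.8 + (0.40)·(2.3/0.8)·(-3.1 − (-5.4)) = 11.8 + (1.15)·(2.3) = 14.4450.

14.4450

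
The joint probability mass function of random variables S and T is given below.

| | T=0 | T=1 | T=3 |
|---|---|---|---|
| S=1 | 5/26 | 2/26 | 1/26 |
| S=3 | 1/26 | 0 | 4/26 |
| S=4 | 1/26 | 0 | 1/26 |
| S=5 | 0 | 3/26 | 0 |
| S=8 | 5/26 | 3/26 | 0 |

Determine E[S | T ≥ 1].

P(T ≥ 1) = 7/13.
Σ S·P over the event = 1·(2/26) + 1·(1/26) + 3·(4/26) + 4·(1/26) + 5·(3/26) + 8·(3/26) = 29/13.
E[S | T ≥ 1] = (29/13) / (7/13) = 29/7.

29/7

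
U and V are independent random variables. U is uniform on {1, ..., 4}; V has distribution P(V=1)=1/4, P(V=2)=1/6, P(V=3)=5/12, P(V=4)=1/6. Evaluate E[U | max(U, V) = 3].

9/4

P(max(U, V) = 3) = 5/12.
Summing U·P(x,y) over outcomes with max(U, V) = 3 gives 15/16.
E[U | max(U, V) = 3] = (15/16) / (5/12) = 9/4.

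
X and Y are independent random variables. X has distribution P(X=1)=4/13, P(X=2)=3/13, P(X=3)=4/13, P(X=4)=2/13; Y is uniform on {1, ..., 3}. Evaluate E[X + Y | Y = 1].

P(Y = 1) = 1/3.
Summing (X+Y)·P(x,y) over outcomes with Y = 1 gives 43/39.
E[X + Y | Y = 1] = (43/39) / (1/3) = 43/13.

43/13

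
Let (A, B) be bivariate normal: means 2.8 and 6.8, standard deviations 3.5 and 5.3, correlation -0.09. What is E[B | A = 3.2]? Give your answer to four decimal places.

6.7455

E[B | A=x] = μ_B + ρ(σ_B/σ_A)(x − μ_A) for jointly normal variables.
E[B | A=3.2] = 6.8 + (-0.09)·(5.3/3.5)·(3.2 − (2.8)) = 6.8 + (-0.13629)·(0.4) = 6.7455.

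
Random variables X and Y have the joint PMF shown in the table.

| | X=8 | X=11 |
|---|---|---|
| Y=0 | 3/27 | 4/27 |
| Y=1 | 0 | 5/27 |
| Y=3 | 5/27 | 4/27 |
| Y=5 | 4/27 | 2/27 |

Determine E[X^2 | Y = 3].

268/3

P(Y = 3) = 1/3.
Σ X^2·P over the event = 64·(5/27) + 121·(4/27) = 268/9.
E[X^2 | Y = 3] = (268/9) / (1/3) = 268/3.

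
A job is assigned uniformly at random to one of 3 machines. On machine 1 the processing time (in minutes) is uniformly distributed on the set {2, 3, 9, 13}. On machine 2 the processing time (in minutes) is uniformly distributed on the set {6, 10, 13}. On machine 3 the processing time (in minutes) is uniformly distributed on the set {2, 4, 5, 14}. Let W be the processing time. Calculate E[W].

E[W | machine 1] = (2+3+9+13)/4 = 27/4.
E[W | machine 2] = (6+10+13)/3 = 29/3.
E[W | machine 3] = (2+4+5+14)/4 = 25/4.
E[W] = (1/3)·(27/4) + (1/3)·(29/3) + (1/3)·(25/4) = 68/9.

68/9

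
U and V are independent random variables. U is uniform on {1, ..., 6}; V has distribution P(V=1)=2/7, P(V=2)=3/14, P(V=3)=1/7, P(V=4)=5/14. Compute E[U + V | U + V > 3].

481/73

P(U + V > 3) = 73/84.
Summing (U+V)·P(x,y) over outcomes with U + V > 3 gives 481/84.
E[U + V | U + V > 3] = (481/84) / (73/84) = 481/73.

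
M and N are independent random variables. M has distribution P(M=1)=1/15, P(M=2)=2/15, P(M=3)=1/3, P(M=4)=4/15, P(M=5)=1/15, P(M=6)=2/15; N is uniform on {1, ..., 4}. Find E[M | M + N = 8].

33/7

P(M + N = 8) = 7/60.
Summing M·P(x,y) over outcomes with M + N = 8 gives 11/20.
E[M | M + N = 8] = (11/20) / (7/60) = 33/7.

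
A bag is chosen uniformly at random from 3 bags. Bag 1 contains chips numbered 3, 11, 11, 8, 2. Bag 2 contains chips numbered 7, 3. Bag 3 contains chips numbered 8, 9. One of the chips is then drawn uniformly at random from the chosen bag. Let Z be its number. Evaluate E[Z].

E[Z | bag 1] = (3+11+11+8+2)/5 = 7.
E[Z | bag 2] = (7+3)/2 = 5.
E[Z | bag 3] = (8+9)/2 = 17/2.
By the law of total expectation,
E[Z] = (1/3)·(7) + (1/3)·(5) + (1/3)·(17/2) = 41/6.

41/6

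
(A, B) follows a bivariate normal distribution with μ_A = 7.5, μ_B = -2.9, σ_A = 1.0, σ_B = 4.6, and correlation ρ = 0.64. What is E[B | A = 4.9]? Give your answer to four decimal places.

-10.5544

The regression of B on A has slope ρ·σ_B/σ_A and passes through (μ_A, μ_B).
E[B | A=4.9] = -2.9 + (0.64)·(4.6/1.0)·(4.9 − (7.5)) = -2.9 + (2.944)·(-2.6) = -10.5544.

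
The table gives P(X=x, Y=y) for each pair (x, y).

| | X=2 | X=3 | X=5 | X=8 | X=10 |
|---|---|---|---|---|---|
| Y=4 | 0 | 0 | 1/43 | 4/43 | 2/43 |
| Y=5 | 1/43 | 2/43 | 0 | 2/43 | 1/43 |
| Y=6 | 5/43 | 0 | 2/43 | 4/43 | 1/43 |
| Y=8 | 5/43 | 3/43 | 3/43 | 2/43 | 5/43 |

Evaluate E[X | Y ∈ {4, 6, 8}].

219/37

P(Y ∈ {4, 6, 8}) = 37/43.
Summing X·P(X=x,Y=y) over the conditioning event gives 219/43.
E[X | Y ∈ {4, 6, 8}] = (219/43) / (37/43) = 219/37.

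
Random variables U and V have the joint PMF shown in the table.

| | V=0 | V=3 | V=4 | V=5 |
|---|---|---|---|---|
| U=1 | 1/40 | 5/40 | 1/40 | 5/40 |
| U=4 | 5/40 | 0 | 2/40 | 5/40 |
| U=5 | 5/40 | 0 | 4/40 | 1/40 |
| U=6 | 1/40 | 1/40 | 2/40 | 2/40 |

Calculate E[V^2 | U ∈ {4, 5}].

123/11

P(U ∈ {4, 5}) = 11/20.
Summing V^2·P(U=x,V=y) over the conditioning event gives 123/20.
E[V^2 | U ∈ {4, 5}] = (123/20) / (11/20) = 123/11.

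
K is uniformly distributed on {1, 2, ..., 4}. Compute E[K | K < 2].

1

Given K < 2, K is equally likely to be any of {1}.
E[K | K < 2] = (1) / 1 = 1.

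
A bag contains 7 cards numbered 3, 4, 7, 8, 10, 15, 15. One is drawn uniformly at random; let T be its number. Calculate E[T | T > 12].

15

P(T > 12) = 2/7.
Σ over the event: 15·2/7 = 30/7.
E[T | T > 12] = (30/7) / (2/7) = 15.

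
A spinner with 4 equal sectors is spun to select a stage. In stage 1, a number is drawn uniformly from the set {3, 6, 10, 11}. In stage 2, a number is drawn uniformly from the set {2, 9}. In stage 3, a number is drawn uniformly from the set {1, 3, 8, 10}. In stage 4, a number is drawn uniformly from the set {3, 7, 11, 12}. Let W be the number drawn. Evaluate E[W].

107/16

E[W | stage 1] = (3+6+10+11)/4 = 15/2.
E[W | stage 2] = (2+9)/2 = 11/2.
E[W | stage 3] = (1+3+8+10)/4 = 11/2.
E[W | stage 4] = (3+7+11+12)/4 = 33/4.
By the law of total expectation,
E[W] = (1/4)·(15/2) + (1/4)·(11/2) + (1/4)·(11/2) + (1/4)·(33/4) = 107/16.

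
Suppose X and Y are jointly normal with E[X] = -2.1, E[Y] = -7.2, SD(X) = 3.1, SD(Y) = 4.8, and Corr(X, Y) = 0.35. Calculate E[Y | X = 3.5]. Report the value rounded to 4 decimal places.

For a bivariate normal, E[Y | X=x] = μ_Y + ρ·(σ_Y/σ_X)·(x − μ_X).
E[Y | X=3.5] = -7.2 + (0.35)·(4.8/3.1)·(3.5 − (-2.1)) = -7.2 + (0.541935)·(5.6) = -4.1652.

-4.1652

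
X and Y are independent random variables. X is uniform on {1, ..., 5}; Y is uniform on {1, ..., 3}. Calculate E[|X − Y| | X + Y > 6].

2

Outcomes with X + Y > 6: (4,3), (5,2), (5,3), each with probability 1/15.
E[|X − Y| | X + Y > 6] = (1 + 3 + 2) / 3 = 2.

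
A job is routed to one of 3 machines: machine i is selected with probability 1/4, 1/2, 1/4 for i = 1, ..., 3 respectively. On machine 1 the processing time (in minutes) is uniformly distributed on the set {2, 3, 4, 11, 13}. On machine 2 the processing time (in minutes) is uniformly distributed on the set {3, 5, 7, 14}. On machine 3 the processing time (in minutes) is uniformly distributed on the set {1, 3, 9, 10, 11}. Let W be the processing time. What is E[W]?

E[W | machine 1] = (2+3+4+11+13)/5 = 33/5.
E[W | machine 2] = (3+5+7+14)/4 = 29/4.
E[W | machine 3] = (1+3+9+10+11)/5 = 34/5.
By the law of total expectation,
E[W] = (1/4)·(33/5) + (1/2)·(29/4) + (1/4)·(34/5) = 279/40.

279/40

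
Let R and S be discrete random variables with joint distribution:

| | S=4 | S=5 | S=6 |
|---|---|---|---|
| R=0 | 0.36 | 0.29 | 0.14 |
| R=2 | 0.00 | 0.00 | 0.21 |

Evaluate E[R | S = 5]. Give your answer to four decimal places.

P(S = 5) = 0.29.
Σ R·P over the event = 0·(0.29) = 0.00.
E[R | S = 5] = (0.00) / (0.29) = 0.0000.

0.0000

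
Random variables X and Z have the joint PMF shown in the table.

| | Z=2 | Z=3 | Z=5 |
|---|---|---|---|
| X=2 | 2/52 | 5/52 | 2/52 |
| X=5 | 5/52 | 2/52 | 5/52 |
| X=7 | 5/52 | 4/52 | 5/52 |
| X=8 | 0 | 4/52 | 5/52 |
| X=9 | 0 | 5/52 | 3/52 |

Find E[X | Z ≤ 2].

P(Z ≤ 2) = 3/13.
Σ X·P over the event = 2·(2/52) + 5·(5/52) + 7·(5/52) = 16/13.
E[X | Z ≤ 2] = (16/13) / (3/13) = 16/3.

16/3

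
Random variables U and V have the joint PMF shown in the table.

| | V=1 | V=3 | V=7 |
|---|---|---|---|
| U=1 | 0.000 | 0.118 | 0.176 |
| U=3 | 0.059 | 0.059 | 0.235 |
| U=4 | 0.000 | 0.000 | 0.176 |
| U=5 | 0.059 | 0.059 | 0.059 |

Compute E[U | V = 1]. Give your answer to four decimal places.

4.0000

P(V = 1) = 0.118.
Σ U·P over the event = 3·(0.059) + 5·(0.059) = 0.472.
E[U | V = 1] = (0.472) / (0.118) = 4.0000.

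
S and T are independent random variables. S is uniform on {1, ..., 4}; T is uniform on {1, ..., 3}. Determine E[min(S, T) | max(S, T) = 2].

P(max(S, T) = 2) = 1/4.
Summing min(S,T)·P(x,y) over outcomes with max(S, T) = 2 gives 1/3.
E[min(S, T) | max(S, T) = 2] = (1/3) / (1/4) = 4/3.

4/3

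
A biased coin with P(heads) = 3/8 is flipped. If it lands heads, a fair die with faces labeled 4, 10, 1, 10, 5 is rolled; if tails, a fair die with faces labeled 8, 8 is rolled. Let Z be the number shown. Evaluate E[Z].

29/4

E[Z | heads] = (4+10+1+10+5)/5 = 6.
E[Z | tails] = (8+8)/2 = 8.
By the law of total expectation,
E[Z] = (3/8)·(6) + (5/8)·(8) = 29/4.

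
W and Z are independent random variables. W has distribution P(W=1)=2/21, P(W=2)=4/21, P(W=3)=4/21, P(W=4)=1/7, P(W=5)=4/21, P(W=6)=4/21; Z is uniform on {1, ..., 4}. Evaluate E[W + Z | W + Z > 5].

P(W + Z > 5) = 53/84.
Summing (W+Z)·P(x,y) over outcomes with W + Z > 5 gives 395/84.
E[W + Z | W + Z > 5] = (395/84) / (53/84) = 395/53.

395/53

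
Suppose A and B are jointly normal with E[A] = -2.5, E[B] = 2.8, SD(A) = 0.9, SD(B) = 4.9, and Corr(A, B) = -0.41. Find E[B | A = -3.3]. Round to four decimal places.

The regression of B on A has slope ρ·σ_B/σ_A and passes through (μ_A, μ_B).
E[B | A=-3.3] = 2.8 + (-0.41)·(4.9/0.9)·(-3.3 − (-2.5)) = 2.8 + (-2.2322)·(-0.8) = 4.5858.

4.5858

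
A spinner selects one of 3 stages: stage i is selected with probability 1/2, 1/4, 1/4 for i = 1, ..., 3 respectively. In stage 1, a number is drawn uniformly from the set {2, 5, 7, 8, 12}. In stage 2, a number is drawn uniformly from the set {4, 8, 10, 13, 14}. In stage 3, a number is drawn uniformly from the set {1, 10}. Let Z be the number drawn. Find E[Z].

E[Z | stage 1] = (2+5+7+8+12)/5 = 34/5.
E[Z | stage 2] = (4+8+10+13+14)/5 = 49/5.
E[Z | stage 3] = (1+10)/2 = 11/2.
By the law of total expectation,
E[Z] = (1/2)·(34/5) + (1/4)·(49/5) + (1/4)·(11/2) = 289/40.

289/40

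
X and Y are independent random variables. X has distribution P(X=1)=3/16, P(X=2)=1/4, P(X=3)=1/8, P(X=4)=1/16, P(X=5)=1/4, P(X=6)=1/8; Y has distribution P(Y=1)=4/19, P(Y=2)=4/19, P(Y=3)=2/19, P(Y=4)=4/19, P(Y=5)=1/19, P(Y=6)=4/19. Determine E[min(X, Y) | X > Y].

17/8

P(X > Y) = 8/19.
Summing min(X,Y)·P(x,y) over outcomes with X > Y gives 17/19.
E[min(X, Y) | X > Y] = (17/19) / (8/19) = 17/8.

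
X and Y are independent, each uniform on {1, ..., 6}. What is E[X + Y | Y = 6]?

Outcomes with Y = 6: (1,6), (2,6), (3,6), (4,6), (5,6), (6,6), each with probability 1/36.
E[X + Y | Y = 6] = (7 + 8 + 9 + 10 + 11 + 12) / 6 = 19/2.

19/2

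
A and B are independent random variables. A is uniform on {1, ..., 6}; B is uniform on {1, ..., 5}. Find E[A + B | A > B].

P(A > B) = 1/2.
Summing (A+B)·P(x,y) over outcomes with A > B gives 7/2.
E[A + B | A > B] = (7/2) / (1/2) = 7.

7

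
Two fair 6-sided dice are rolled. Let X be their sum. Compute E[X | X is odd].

7

P(X is odd) = 1/2.
Σ over the event: 3·1/18 + 5·1/9 + 7·1/6 + 9·1/9 + 11·1/18 = 7/2.
E[X | X is odd] = (7/2) / (1/2) = 7.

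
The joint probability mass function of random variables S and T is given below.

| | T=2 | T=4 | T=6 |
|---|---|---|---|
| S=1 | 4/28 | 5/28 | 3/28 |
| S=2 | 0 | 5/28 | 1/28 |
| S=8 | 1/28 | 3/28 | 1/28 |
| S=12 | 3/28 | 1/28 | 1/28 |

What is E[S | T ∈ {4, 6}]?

P(T ∈ {4, 6}) = 5/7.
Σ S·P over the event = 1·(5/28) + 1·(3/28) + 2·(5/28) + 2·(1/28) + 8·(3/28) + 8·(1/28) + 12·(1/28) + 12·(1/28) = 19/7.
E[S | T ∈ {4, 6}] = (19/7) / (5/7) = 19/5.

19/5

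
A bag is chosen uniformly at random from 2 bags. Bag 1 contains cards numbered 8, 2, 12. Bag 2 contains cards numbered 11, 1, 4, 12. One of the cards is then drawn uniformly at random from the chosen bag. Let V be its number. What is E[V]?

43/6

E[V | bag 1] = (8+2+12)/3 = 22/3.
E[V | bag 2] = (11+1+4+12)/4 = 7.
By the law of total expectation,
E[V] = (1/2)·(22/3) + (1/2)·(7) = 43/6.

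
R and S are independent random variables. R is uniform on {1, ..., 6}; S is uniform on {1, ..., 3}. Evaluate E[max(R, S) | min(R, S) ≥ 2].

Outcomes with min(R, S) ≥ 2: (2,2), (2,3), (3,2), (3,3), (4,2), (4,3), (5,2), (5,3), (6,2), (6,3), each with probability 1/18.
E[max(R, S) | min(R, S) ≥ 2] = (2 + 3 + 3 + 3 + 4 + 4 + 5 + 5 + 6 + 6) / 10 = 41/10.

41/10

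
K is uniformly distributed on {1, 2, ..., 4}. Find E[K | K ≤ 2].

Given K ≤ 2, K is equally likely to be any of {1, 2}.
E[K | K ≤ 2] = (1 + 2) / 2 = 3/2.

3/2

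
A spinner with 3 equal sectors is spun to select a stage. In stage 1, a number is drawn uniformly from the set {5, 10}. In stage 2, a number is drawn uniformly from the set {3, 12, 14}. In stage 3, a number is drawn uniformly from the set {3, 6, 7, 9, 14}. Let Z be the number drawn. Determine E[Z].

749/90

E[Z | stage 1] = (5+10)/2 = 15/2.
E[Z | stage 2] = (3+12+14)/3 = 29/3.
E[Z | stage 3] = (3+6+7+9+14)/5 = 39/5.
By the law of total expectation,
E[Z] = (1/3)·(15/2) + (1/3)·(29/3) + (1/3)·(39/5) = 749/90.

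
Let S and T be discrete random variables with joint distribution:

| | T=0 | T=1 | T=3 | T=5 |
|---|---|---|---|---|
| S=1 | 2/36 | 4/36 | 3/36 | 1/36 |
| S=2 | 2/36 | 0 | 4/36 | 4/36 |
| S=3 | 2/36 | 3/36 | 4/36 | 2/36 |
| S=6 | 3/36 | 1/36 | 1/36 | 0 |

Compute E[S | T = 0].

P(T = 0) = 1/4.
Σ S·P over the event = 1·(2/36) + 2·(2/36) + 3·(2/36) + 6·(3/36) = 5/6.
E[S | T = 0] = (5/6) / (1/4) = 10/3.

10/3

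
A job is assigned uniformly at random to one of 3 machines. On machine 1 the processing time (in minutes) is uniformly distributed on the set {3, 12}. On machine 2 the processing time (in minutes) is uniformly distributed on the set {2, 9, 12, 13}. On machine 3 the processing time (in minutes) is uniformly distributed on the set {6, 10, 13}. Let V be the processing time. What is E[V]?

E[V | machine 1] = (3+12)/2 = 15/2.
E[V | machine 2] = (2+9+12+13)/4 = 9.
E[V | machine 3] = (6+10+13)/3 = 29/3.
E[V] = (1/3)·(15/2) + (1/3)·(9) + (1/3)·(29/3) = 157/18.

157/18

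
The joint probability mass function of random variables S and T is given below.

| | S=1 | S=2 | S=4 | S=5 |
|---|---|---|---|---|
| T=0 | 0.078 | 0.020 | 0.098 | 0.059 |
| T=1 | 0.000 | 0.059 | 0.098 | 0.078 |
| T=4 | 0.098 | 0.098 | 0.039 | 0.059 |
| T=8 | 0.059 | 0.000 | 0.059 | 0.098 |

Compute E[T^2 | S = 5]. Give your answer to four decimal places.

P(S = 5) = 0.294.
Σ T^2·P over the event = 0·(0.059) + 1·(0.078) + 16·(0.059) + 64·(0.098) = 7.294.
E[T^2 | S = 5] = (7.294) / (0.294) = 24.8095.

24.8095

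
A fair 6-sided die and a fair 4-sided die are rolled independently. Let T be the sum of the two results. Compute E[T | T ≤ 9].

P(T ≤ 9) = 23/24.
Σ over the event: 2·1/24 + 3·1/12 + 4·1/8 + 5·1/6 + 6·1/6 + 7·1/6 + 8·1/8 + 9·1/12 = 67/12.
E[T | T ≤ 9] = (67/12) / (23/24) = 134/23.

134/23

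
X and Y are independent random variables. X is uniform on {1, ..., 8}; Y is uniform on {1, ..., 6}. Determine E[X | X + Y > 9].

20/3

P(X + Y > 9) = 5/16.
Summing X·P(x,y) over outcomes with X + Y > 9 gives 25/12.
E[X | X + Y > 9] = (25/12) / (5/16) = 20/3.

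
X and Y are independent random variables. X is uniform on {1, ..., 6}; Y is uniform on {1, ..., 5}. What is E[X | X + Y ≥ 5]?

95/24

P(X + Y ≥ 5) = 4/5.
Summing X·P(x,y) over outcomes with X + Y ≥ 5 gives 19/6.
E[X | X + Y ≥ 5] = (19/6) / (4/5) = 95/24.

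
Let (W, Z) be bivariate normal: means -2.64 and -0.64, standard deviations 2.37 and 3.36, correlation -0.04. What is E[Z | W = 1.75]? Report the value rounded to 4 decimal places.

The regression of Z on W has slope ρ·σ_Z/σ_W and passes through (μ_W, μ_Z).
E[Z | W=1.75] = -0.64 + (-0.04)·(3.36/2.37)·(1.75 − (-2.64)) = -0.64 + (-0.056709)·(4.39) = -0.8890.

-0.8890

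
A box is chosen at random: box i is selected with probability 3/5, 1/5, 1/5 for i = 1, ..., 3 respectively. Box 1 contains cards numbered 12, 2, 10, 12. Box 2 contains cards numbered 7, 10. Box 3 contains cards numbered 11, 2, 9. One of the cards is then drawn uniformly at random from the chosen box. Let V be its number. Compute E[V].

257/30

E[V | box 1] = (12+2+10+12)/4 = 9.
E[V | box 2] = (7+10)/2 = 17/2.
E[V | box 3] = (11+2+9)/3 = 22/3.
E[V] = (3/5)·(9) + (1/5)·(17/2) + (1/5)·(22/3) = 257/30.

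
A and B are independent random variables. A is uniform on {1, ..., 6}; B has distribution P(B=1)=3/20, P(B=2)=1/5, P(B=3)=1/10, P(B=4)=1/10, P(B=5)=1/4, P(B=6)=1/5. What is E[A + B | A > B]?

160/23

P(A > B) = 23/60.
Summing (A+B)·P(x,y) over outcomes with A > B gives 8/3.
E[A + B | A > B] = (8/3) / (23/60) = 160/23.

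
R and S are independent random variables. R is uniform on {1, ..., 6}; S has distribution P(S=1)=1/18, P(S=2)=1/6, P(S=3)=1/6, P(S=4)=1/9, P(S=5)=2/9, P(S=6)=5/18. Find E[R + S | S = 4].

15/2

P(S = 4) = 1/9.
Summing (R+S)·P(x,y) over outcomes with S = 4 gives 5/6.
E[R + S | S = 4] = (5/6) / (1/9) = 15/2.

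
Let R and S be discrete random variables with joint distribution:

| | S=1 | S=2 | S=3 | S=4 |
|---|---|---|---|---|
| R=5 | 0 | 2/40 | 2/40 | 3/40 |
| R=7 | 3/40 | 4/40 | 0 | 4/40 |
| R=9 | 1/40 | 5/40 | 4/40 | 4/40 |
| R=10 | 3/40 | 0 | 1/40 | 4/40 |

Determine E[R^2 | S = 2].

651/11

P(S = 2) = 11/40.
Σ R^2·P over the event = 25·(2/40) + 49·(4/40) + 81·(5/40) = 651/40.
E[R^2 | S = 2] = (651/40) / (11/40) = 651/11.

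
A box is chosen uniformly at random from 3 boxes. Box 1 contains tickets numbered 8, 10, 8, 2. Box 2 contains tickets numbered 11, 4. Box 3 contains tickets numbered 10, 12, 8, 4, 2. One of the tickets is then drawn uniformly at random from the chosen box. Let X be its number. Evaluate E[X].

217/30

E[X | box 1] = (8+10+8+2)/4 = 7.
E[X | box 2] = (11+4)/2 = 15/2.
E[X | box 3] = (10+12+8+4+2)/5 = 36/5.
By the law of total expectation,
E[X] = (1/3)·(7) + (1/3)·(15/2) + (1/3)·(36/5) = 217/30.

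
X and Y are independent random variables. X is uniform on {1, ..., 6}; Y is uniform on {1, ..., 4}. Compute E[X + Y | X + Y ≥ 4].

P(X + Y ≥ 4) = 7/8.
Summing (X+Y)·P(x,y) over outcomes with X + Y ≥ 4 gives 17/3.
E[X + Y | X + Y ≥ 4] = (17/3) / (7/8) = 136/21.

136/21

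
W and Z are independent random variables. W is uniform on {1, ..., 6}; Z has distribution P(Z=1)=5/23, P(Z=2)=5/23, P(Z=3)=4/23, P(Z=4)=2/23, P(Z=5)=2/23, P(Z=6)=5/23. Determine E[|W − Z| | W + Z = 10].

14/9

P(W + Z = 10) = 3/46.
Summing |W−Z|·P(x,y) over outcomes with W + Z = 10 gives 7/69.
E[|W − Z| | W + Z = 10] = (7/69) / (3/46) = 14/9.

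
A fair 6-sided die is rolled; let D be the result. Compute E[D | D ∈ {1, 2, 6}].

P(D ∈ {1, 2, 6}) = 1/2.
Σ over the event: 1·1/6 + 2·1/6 + 6·1/6 = 3/2.
E[D | D ∈ {1, 2, 6}] = (3/2) / (1/2) = 3.

3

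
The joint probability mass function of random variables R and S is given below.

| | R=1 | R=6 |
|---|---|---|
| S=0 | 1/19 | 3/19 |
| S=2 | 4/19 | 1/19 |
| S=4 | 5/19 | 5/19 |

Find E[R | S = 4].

7/2

P(S = 4) = 10/19.
Σ R·P over the event = 1·(5/19) + 6·(5/19) = 35/19.
E[R | S = 4] = (35/19) / (10/19) = 7/2.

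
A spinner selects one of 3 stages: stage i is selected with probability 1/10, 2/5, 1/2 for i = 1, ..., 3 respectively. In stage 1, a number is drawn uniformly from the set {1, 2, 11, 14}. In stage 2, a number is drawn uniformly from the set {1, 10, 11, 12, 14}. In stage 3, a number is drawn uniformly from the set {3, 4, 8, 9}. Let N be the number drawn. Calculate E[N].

377/50

E[N | stage 1] = (1+2+11+14)/4 = 7.
E[N | stage 2] = (1+10+11+12+14)/5 = 48/5.
E[N | stage 3] = (3+4+8+9)/4 = 6.
E[N] = (1/10)·(7) + (2/5)·(48/5) + (1/2)·(6) = 377/50.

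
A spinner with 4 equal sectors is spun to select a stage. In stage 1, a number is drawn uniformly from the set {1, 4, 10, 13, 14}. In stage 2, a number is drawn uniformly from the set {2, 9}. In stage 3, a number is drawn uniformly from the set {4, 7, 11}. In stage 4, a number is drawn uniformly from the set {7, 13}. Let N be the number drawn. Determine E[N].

E[N | stage 1] = (1+4+10+13+14)/5 = 42/5.
E[N | stage 2] = (2+9)/2 = 11/2.
E[N | stage 3] = (4+7+11)/3 = 22/3.
E[N | stage 4] = (7+13)/2 = 10.
By the law of total expectation,
E[N] = (1/4)·(42/5) + (1/4)·(11/2) + (1/4)·(22/3) + (1/4)·(10) = 937/120.

937/120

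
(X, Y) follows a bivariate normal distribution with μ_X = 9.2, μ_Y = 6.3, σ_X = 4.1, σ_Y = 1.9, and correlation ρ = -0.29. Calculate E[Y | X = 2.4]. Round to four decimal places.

7.2139

The regression of Y on X has slope ρ·σ_Y/σ_X and passes through (μ_X, μ_Y).
E[Y | X=2.4] = 6.3 + (-0.29)·(1.9/4.1)·(2.4 − (9.2)) = 6.3 + (-0.13439)·(-6.8) = 7.2139.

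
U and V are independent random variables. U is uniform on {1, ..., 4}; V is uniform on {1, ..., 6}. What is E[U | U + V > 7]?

10/3

P(U + V > 7) = 1/4.
Summing U·P(x,y) over outcomes with U + V > 7 gives 5/6.
E[U | U + V > 7] = (5/6) / (1/4) = 10/3.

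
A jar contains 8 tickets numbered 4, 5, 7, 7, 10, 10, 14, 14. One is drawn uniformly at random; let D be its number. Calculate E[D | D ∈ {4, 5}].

9/2

P(D ∈ {4, 5}) = 1/4.
Σ over the event: 4·1/8 + 5·1/8 = 9/8.
E[D | D ∈ {4, 5}] = (9/8) / (1/4) = 9/2.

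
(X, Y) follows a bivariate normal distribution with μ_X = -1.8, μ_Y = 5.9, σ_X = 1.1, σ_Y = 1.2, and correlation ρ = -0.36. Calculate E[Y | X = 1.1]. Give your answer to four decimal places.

4.7611

E[Y | X=x] = μ_Y + ρ(σ_Y/σ_X)(x − μ_X) for jointly normal variables.
E[Y | X=1.1] = 5.9 + (-0.36)·(1.2/1.1)·(1.1 − (-1.8)) = 5.9 + (-0.39273)·(2.9) = 4.7611.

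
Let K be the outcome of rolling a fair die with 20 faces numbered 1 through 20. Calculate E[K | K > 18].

Given K > 18, K is equally likely to be any of {19, 20}.
E[K | K > 18] = (19 + 20) / 2 = 39/2.

39/2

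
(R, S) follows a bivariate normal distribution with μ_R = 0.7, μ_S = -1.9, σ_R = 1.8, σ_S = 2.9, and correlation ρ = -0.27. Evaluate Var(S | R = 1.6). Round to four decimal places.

For a bivariate normal, Var(S | R=x) = σ_S²(1 − ρ²).
Var(S | R=1.6) = (2.9)²·(1 − (-0.27)²) = 8.41·0.9271 = 7.7969.

7.7969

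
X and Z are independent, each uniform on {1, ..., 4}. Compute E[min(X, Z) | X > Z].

P(X > Z) = 3/8.
Summing min(X,Z)·P(x,y) over outcomes with X > Z gives 5/8.
E[min(X, Z) | X > Z] = (5/8) / (3/8) = 5/3.

5/3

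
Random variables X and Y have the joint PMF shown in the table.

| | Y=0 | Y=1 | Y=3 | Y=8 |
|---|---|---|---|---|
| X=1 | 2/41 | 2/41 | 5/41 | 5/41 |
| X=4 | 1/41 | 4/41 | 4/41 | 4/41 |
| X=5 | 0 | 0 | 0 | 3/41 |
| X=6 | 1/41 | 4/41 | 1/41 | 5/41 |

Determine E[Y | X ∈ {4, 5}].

9/2

P(X ∈ {4, 5}) = 16/41.
Summing Y·P(X=x,Y=y) over the conditioning event gives 72/41.
E[Y | X ∈ {4, 5}] = (72/41) / (16/41) = 9/2.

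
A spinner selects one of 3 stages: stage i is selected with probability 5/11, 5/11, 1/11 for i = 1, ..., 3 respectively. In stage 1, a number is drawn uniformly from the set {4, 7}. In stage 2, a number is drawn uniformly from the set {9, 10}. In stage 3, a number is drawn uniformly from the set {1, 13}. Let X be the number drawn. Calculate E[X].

E[X | stage 1] = (4+7)/2 = 11/2.
E[X | stage 2] = (9+10)/2 = 19/2.
E[X | stage 3] = (1+13)/2 = 7.
E[X] = (5/11)·(11/2) + (5/11)·(19/2) + (1/11)·(7) = 82/11.

82/11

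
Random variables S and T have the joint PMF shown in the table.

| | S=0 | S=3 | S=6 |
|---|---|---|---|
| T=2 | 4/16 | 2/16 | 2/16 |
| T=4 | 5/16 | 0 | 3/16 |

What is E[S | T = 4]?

P(T = 4) = 1/2.
Summing S·P(S=x,T=y) over the conditioning event gives 9/8.
E[S | T = 4] = (9/8) / (1/2) = 9/4.

9/4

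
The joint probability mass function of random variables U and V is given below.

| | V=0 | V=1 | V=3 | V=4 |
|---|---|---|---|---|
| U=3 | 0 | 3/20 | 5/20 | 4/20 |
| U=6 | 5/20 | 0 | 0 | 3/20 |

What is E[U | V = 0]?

P(V = 0) = 1/4.
Σ U·P over the event = 6·(5/20) = 3/2.
E[U | V = 0] = (3/2) / (1/4) = 6.

6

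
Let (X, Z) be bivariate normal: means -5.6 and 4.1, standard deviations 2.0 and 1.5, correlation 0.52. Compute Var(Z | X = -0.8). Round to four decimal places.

The conditional variance in a bivariate normal is σ_Z²(1 − ρ²), independent of x.
Var(Z | X=-0.8) = (1.5)²·(1 − (0.52)²) = 2.25·0.7296 = 1.6416.

1.6416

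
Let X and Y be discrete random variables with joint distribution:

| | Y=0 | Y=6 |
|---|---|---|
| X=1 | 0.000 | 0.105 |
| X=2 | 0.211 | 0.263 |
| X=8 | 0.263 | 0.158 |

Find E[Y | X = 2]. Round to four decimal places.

3.3291

P(X = 2) = 0.474.
Σ Y·P over the event = 0·(0.211) + 6·(0.263) = 1.578.
E[Y | X = 2] = (1.578) / (0.474) = 3.3291.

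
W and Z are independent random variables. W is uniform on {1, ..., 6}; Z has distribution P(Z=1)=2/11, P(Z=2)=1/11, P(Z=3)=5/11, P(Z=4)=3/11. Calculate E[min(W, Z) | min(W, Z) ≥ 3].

P(min(W, Z) ≥ 3) = 16/33.
Summing min(W,Z)·P(x,y) over outcomes with min(W, Z) ≥ 3 gives 35/22.
E[min(W, Z) | min(W, Z) ≥ 3] = (35/22) / (16/33) = 105/32.

105/32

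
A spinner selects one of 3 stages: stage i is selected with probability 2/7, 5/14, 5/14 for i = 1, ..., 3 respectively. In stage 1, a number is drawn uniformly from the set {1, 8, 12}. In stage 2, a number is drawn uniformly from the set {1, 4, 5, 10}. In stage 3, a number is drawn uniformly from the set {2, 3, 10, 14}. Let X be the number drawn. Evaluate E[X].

51/8

E[X | stage 1] = (1+8+12)/3 = 7.
E[X | stage 2] = (1+4+5+10)/4 = 5.
E[X | stage 3] = (2+3+10+14)/4 = 29/4.
By the law of total expectation,
E[X] = (2/7)·(7) + (5/14)·(5) + (5/14)·(29/4) = 51/8.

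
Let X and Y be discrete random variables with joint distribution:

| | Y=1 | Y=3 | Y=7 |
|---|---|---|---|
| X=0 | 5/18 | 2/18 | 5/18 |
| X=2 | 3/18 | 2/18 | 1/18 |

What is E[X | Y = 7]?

1/3

P(Y = 7) = 1/3.
Summing X·P(X=x,Y=y) over the conditioning event gives 1/9.
E[X | Y = 7] = (1/9) / (1/3) = 1/3.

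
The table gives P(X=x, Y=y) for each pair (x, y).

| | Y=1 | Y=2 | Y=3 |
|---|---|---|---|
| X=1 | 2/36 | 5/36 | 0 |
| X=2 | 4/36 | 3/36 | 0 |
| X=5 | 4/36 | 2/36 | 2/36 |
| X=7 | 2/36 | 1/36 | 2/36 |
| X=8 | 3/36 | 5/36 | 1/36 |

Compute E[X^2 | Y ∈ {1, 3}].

P(Y ∈ {1, 3}) = 5/9.
Summing X^2·P(X=x,Y=y) over the conditioning event gives 155/9.
E[X^2 | Y ∈ {1, 3}] = (155/9) / (5/9) = 31.

31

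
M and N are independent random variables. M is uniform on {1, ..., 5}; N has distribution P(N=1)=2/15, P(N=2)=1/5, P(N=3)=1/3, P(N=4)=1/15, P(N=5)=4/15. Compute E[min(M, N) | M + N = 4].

P(M + N = 4) = 2/15.
Summing min(M,N)·P(x,y) over outcomes with M + N = 4 gives 13/75.
E[min(M, N) | M + N = 4] = (13/75) / (2/15) = 13/10.

13/10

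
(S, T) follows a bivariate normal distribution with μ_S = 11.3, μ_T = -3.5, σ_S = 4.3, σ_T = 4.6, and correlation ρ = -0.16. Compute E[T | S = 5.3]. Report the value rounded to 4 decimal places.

The regression of T on S has slope ρ·σ_T/σ_S and passes through (μ_S, μ_T).
E[T | S=5.3] = -3.5 + (-0.16)·(4.6/4.3)·(5.3 − (11.3)) = -3.5 + (-0.17116)·(-6) = -2.4730.

-2.4730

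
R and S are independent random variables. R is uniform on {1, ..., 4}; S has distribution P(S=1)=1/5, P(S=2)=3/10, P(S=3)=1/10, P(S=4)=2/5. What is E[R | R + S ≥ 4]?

P(R + S ≥ 4) = 33/40.
Summing R·P(x,y) over outcomes with R + S ≥ 4 gives 91/40.
E[R | R + S ≥ 4] = (91/40) / (33/40) = 91/33.

91/33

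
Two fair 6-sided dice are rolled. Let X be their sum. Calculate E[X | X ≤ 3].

P(X ≤ 3) = 1/12.
Σ over the event: 2·1/36 + 3·1/18 = 2/9.
E[X | X ≤ 3] = (2/9) / (1/12) = 8/3.

8/3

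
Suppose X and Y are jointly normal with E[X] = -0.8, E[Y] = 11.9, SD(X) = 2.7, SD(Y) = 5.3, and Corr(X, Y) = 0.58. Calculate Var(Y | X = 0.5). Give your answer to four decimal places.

The conditional variance in a bivariate normal is σ_Y²(1 − ρ²), independent of x.
Var(Y | X=0.5) = (5.3)²·(1 − (0.58)²) = 28.09·0.6636 = 18.6405.

18.6405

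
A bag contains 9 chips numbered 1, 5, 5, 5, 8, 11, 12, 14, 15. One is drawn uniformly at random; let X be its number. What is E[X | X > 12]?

P(X > 12) = 2/9.
Σ over the event: 14·1/9 + 15·1/9 = 29/9.
E[X | X > 12] = (29/9) / (2/9) = 29/2.

29/2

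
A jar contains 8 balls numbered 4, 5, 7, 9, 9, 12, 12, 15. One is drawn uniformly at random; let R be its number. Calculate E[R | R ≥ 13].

P(R ≥ 13) = 1/8.
Σ over the event: 15·1/8 = 15/8.
E[R | R ≥ 13] = (15/8) / (1/8) = 15.

15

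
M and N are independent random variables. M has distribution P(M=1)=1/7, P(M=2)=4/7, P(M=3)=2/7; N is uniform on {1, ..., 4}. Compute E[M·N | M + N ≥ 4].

139/22

P(M + N ≥ 4) = 11/14.
Summing MN·P(x,y) over outcomes with M + N ≥ 4 gives 139/28.
E[M·N | M + N ≥ 4] = (139/28) / (11/14) = 139/22.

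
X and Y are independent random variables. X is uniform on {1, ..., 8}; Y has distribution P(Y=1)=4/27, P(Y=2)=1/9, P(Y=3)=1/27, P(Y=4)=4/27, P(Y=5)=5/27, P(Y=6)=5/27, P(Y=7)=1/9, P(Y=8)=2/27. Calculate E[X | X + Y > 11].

350/51

P(X + Y > 11) = 17/72.
Summing X·P(x,y) over outcomes with X + Y > 11 gives 175/108.
E[X | X + Y > 11] = (175/108) / (17/72) = 350/51.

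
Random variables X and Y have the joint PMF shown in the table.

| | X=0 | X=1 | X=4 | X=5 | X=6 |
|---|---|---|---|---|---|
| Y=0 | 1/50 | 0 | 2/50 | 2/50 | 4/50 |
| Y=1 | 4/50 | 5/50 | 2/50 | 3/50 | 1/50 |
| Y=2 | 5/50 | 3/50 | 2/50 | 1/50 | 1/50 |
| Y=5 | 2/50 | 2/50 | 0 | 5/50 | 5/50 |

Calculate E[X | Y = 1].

34/15

P(Y = 1) = 3/10.
Σ X·P over the event = 0·(4/50) + 1·(5/50) + 4·(2/50) + 5·(3/50) + 6·(1/50) = 17/25.
E[X | Y = 1] = (17/25) / (3/10) = 34/15.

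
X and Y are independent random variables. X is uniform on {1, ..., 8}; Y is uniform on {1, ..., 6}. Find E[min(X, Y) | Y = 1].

Outcomes with Y = 1: (1,1), (2,1), (3,1), (4,1), (5,1), (6,1), (7,1), (8,1), each with probability 1/48.
E[min(X, Y) | Y = 1] = (1 + 1 + 1 + 1 + 1 + 1 + 1 + 1) / 8 = 1.

1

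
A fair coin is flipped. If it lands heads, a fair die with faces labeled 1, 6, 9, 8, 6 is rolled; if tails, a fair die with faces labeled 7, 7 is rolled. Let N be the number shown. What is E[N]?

E[N | heads] = (1+6+9+8+6)/5 = 6.
E[N | tails] = (7+7)/2 = 7.
By the law of total expectation,
E[N] = (1/2)·(6) + (1/2)·(7) = 13/2.

13/2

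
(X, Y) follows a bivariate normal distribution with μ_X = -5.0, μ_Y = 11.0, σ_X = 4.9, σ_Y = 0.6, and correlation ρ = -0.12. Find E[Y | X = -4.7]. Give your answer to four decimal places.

E[Y | X=x] = μ_Y + ρ(σ_Y/σ_X)(x − μ_X) for jointly normal variables.
E[Y | X=-4.7] = 11.0 + (-0.12)·(0.6/4.9)·(-4.7 − (-5.0)) = 11.0 + (-0.014694)·(0.3) = 10.9956.

10.9956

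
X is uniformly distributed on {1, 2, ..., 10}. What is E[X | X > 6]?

Given X > 6, X is equally likely to be any of {7, 8, 9, 10}.
E[X | X > 6] = (7 + 8 + 9 + 10) / 4 = 17/2.

17/2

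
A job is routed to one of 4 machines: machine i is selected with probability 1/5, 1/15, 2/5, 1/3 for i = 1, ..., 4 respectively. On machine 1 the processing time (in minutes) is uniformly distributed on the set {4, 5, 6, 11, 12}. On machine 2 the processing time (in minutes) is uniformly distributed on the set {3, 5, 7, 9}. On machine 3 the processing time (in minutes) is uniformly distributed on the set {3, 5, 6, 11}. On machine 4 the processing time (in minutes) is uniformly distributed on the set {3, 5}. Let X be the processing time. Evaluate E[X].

863/150

E[X | machine 1] = (4+5+6+11+12)/5 = 38/5.
E[X | machine 2] = (3+5+7+9)/4 = 6.
E[X | machine 3] = (3+5+6+11)/4 = 25/4.
E[X | machine 4] = (3+5)/2 = 4.
E[X] = (1/5)·(38/5) + (1/15)·(6) + (2/5)·(25/4) + (1/3)·(4) = 863/150.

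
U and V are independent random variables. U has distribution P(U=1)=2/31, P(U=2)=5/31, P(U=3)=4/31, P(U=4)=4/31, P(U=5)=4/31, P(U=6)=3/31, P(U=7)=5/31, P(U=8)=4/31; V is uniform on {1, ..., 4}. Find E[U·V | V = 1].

145/31

P(V = 1) = 1/4.
Summing UV·P(x,y) over outcomes with V = 1 gives 145/124.
E[U·V | V = 1] = (145/124) / (1/4) = 145/31.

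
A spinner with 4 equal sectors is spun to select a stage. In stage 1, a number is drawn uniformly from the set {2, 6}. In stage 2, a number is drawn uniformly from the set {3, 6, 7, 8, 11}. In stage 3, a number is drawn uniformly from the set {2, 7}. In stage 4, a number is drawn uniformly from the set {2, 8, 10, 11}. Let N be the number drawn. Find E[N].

93/16

E[N | stage 1] = (2+6)/2 = 4.
E[N | stage 2] = (3+6+7+8+11)/5 = 7.
E[N | stage 3] = (2+7)/2 = 9/2.
E[N | stage 4] = (2+8+10+11)/4 = 31/4.
E[N] = (1/4)·(4) + (1/4)·(7) + (1/4)·(9/2) + (1/4)·(31/4) = 93/16.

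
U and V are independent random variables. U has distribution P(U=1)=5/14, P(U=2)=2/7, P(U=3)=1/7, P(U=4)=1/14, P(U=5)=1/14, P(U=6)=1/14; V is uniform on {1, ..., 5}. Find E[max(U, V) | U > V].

P(U > V) = 2/7.
Summing max(U,V)·P(x,y) over outcomes with U > V gives 41/35.
E[max(U, V) | U > V] = (41/35) / (2/7) = 41/10.

41/10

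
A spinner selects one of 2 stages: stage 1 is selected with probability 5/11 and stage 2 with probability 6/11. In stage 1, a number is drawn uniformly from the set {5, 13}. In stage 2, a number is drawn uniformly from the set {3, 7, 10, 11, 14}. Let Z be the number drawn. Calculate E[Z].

E[Z | stage 1] = (5+13)/2 = 9.
E[Z | stage 2] = (3+7+10+11+14)/5 = 9.
By the law of total expectation,
E[Z] = (5/11)·(9) + (6/11)·(9) = 9.

9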